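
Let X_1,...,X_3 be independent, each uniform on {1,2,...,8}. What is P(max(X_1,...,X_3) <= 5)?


P(max <= 5) = P(all X_i <= 5) = (P(X_1 <= 5))^3
= (5/8)^3 = 125/512

125/512


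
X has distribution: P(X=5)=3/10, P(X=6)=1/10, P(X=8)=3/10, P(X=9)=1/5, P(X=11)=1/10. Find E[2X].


E[2X] = sum(g(x)*P(x))
= 10*3/10 + 12*1/10 + 16*3/10 + 18*1/5 + 22*1/10
= 74/5

74/5


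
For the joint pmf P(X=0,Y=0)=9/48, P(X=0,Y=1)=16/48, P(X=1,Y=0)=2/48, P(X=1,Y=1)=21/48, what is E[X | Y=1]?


P(Y=1) = 37/48
E[X|Y=1] = (0*16 + 1*21)/37 = 21/37

21/37


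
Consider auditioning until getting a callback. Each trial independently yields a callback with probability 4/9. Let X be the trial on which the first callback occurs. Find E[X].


For geometric (trials until first success), E[X] = 1/p = 1/(4/9) = 9/4

9/4


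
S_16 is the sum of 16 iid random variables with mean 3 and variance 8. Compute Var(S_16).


By independence, Var(S_n) = n*Var(X_1) = 16*8 = 128

128


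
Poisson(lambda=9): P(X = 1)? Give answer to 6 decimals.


P(X=1) = e^(-9) * 9^1 / 1!
≈ 0.0001234098041 * 9 / 1
≈ 0.001111

0.001111


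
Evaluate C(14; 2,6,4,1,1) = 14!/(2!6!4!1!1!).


14! = 87178291200
Denominator: 2!=2 * 6!=720 * 4!=24 * 1!=1 * 1!=1
Coefficient = 87178291200 / 34560 = 2522520

2522520


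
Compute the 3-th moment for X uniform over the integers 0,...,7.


E[X^3] = (1/8) * sum(x^3 for x=0..7)
= 784/8 = 98

98


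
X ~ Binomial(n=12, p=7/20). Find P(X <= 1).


P(X<=1) = P(X=0) + P(X=1)
= 23298085122481/4096000000000000 + 37635368274777/1024000000000000
= 173839558221589/4096000000000000

173839558221589/4096000000000000


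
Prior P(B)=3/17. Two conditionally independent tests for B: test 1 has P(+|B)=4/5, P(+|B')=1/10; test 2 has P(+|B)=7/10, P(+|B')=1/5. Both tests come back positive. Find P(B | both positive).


After test 1: P(+) = 4/5*3/17 + 1/10*14/17 = 19/85
P(B|+) = (12/85)/(19/85) = 12/19
After test 2 (use post1 as new prior): P(+) = 7/10*12/19 + 1/5*7/19 = 49/95
P(B|+,+) = (42/95)/(49/95) = 6/7

6/7


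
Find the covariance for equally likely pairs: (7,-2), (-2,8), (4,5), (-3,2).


E[X]=3/2, E[Y]=13/4, E[XY]=-4
Cov(X,Y) = E[XY] - E[X]E[Y] = -4 - 3/2*13/4 = -71/8

-71/8


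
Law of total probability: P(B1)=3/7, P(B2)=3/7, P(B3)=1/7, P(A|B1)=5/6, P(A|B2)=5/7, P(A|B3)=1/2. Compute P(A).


P(A) = P(A|B1)P(B1) + P(A|B2)P(B2) + P(A|B3)P(B3)
= 5/6*3/7 + 5/7*3/7 + 1/2*1/7
= 5/14 + 15/49 + 1/14 = 36/49

36/49


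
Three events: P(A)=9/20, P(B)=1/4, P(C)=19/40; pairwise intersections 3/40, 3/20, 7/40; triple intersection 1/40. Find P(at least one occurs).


P(A∪B∪C) = P(A)+P(B)+P(C) - P(AB)-P(AC)-P(BC) + P(ABC)
= 9/20+1/4+19/40 - 3/40-3/20-7/40 + 1/40
= 4/5

4/5


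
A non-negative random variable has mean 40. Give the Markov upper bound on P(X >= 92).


Markov: P(X >= a) <= E[X]/a
P(X >= 92) <= 40/92 = 10/23

10/23


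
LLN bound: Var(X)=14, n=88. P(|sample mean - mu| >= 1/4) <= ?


Var(Xbar) = Var(X)/n = 14/88
Chebyshev: P(|Xbar-mu| >= 1/4) <= Var(Xbar)/(1/4)^2 = (7/44)/(1/16) = 28/11
Bound exceeds 1, so trivial bound: 1

1


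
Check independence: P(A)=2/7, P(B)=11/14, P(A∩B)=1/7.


P(A)*P(B) = 2/7*11/14 = 11/49
P(A∩B) = 1/7 != 11/49, so not independent

No, A and B are not independent


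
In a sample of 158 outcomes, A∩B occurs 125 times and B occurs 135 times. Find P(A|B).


P(A|B) = P(A∩B)/P(B) = (125/158)/(135/158) = 125/135 = 25/27

25/27


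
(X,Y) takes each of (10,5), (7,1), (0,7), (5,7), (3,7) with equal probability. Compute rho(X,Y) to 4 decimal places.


Cov(X,Y) = -4.4000, Var(X) = 11.6000, Var(Y) = 5.4400
rho = Cov/(sqrt(VarX)*sqrt(VarY)) = -0.5539

-0.5539


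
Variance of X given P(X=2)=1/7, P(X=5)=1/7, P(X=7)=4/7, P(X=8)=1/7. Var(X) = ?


E[X] = 43/7, E[X^2] = 289/7
Var(X) = E[X^2] - (E[X])^2 = 289/7 - (43/7)^2 = 174/49

174/49


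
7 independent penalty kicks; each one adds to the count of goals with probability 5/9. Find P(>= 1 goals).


P(at least one) = 1 - P(none)
P(none) = (1 - 5/9)^7 = (4/9)^7 = 16384/4782969
P(at least one) = 1 - 16384/4782969 = 4766585/4782969

4766585/4782969


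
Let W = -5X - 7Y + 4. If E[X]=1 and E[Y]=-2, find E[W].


E[-5X - 7Y + 4] = -5*E[X] - 7*E[Y] + 4
= (-5)*(1) + (-7)*(-2) + (4)
= -5 + 14 + 4 = 13

13


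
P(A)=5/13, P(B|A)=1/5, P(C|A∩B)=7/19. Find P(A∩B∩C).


P(A∩B∩C) = P(A) * P(B|A) * P(C|A∩B)
= 5/13 * 1/5 * 7/19
= 1/13 * 7/19 = 7/247

7/247


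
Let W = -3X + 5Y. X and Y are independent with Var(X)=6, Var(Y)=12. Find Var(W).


Independence => Cov(X,Y)=0
Var(-3X + 5Y) = (-3)^2*Var(X) + 5^2*Var(Y)
= 9*6 + 25*12 = 354

354


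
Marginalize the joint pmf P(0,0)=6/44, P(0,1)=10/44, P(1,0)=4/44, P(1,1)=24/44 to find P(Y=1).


P(Y=1) = P(0,1)+P(1,1) = 10/44 + 24/44 = 34/44 = 17/22

17/22


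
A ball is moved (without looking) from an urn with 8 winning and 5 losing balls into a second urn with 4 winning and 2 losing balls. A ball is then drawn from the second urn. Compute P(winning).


P(transfer winning) = 8/13; P(transfer losing) = 5/13
If winning transferred: Urn II has 5 winning of 7, so P(winning|winning moved) = 5/7
If losing transferred: Urn II has 4 winning of 7, so P(winning|losing moved) = 4/7
By total probability: P(winning) = 8/13*5/7 + 5/13*4/7 = 60/91

60/91


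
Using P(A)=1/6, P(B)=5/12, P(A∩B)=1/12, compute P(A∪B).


P(A∪B) = P(A) + P(B) - P(A∩B)
= 1/6 + 5/12 - 1/12 = 1/2

1/2


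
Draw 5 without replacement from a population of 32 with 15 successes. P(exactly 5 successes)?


P(X=5) = C(15,5)*C(17,0) / C(32,5)
= 3003*1 / 201376
= 3003/201376 = 429/28768

429/28768


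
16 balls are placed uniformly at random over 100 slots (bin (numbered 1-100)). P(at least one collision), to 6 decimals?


P(all different) = prod((100-i)/100 for i=0..15) = 0.281592
P(at least one match) = 1 - 0.281592 = 0.718408

0.718408


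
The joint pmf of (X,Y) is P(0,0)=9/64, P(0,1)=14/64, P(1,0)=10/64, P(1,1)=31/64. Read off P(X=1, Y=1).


Read from table: P(X=1, Y=1) = 31/64

31/64


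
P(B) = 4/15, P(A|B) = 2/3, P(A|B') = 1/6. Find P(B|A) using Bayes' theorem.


P(A) = P(A|B)P(B) + P(A|B')P(B') = 2/3*4/15 + 1/6*11/15 = 3/10
P(B|A) = P(A|B)P(B)/P(A) = (8/45)/(3/10) = 16/27

16/27


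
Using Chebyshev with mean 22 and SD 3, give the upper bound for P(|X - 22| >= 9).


k = 9/3 = 3
Chebyshev: P(|X-mu| >= k*sigma) <= 1/k^2 = 1/3^2 = 1/9

1/9


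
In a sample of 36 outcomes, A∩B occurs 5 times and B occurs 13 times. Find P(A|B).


P(A|B) = P(A∩B)/P(B) = (5/36)/(13/36) = 5/13

5/13


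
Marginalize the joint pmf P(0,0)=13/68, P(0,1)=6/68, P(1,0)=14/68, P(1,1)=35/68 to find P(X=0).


P(X=0) = P(0,0)+P(0,1) = 13/68 + 6/68 = 19/68

19/68


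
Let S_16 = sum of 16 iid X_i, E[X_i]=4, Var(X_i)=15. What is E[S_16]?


E[S_n] = n*E[X_1] = 16*4 = 64

64


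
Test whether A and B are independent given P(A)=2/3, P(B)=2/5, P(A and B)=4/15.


P(A)*P(B) = 2/3*2/5 = 4/15
P(A∩B) = 4/15, which equals P(A)P(B), so independent

Yes, A and B are independent


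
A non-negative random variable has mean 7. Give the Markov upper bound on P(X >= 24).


Markov: P(X >= a) <= E[X]/a
P(X >= 24) <= 7/24

7/24


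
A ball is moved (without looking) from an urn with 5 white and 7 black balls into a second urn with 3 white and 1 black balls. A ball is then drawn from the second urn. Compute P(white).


P(transfer white) = 5/12; P(transfer black) = 7/12
If white transferred: Urn II has 4 white of 5, so P(white|white moved) = 4/5
If black transferred: Urn II has 3 white of 5, so P(white|black moved) = 3/5
By total probability: P(white) = 5/12*4/5 + 7/12*3/5 = 41/60

41/60


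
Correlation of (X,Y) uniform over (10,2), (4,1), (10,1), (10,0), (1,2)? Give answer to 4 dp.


Cov(X,Y) = -1.2000, Var(X) = 14.4000, Var(Y) = 0.5600
rho = Cov/(sqrt(VarX)*sqrt(VarY)) = -0.4226

-0.4226


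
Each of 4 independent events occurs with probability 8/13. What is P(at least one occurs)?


P(at least one) = 1 - P(none)
P(none) = (1 - 8/13)^4 = (5/13)^4 = 625/28561
P(at least one) = 1 - 625/28561 = 27936/28561

27936/28561


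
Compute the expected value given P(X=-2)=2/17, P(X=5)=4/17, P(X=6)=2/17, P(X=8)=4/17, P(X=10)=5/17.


E[X] = sum(x * P(x))
= -2*2/17 + 5*4/17 + 6*2/17 + 8*4/17 + 10*5/17
= 110/17

110/17


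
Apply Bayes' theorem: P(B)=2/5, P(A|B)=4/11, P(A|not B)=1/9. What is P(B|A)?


P(A) = P(A|B)P(B) + P(A|B')P(B') = 4/11*2/5 + 1/9*3/5 = 7/33
P(B|A) = P(A|B)P(B)/P(A) = (8/55)/(7/33) = 24/35

24/35


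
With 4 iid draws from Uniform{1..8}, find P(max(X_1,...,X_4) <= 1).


P(max <= 1) = P(all X_i <= 1) = (P(X_1 <= 1))^4
= (1/8)^4 = 1/4096

1/4096


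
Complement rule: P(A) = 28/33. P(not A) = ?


P(A') = 1 - P(A) = 1 - 28/33 = 5/33

5/33


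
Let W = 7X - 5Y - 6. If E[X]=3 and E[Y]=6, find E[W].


E[7X - 5Y - 6] = 7*E[X] - 5*E[Y] - 6
= (7)*(3) + (-5)*(6) + (-6)
= 21 - 30 - 6 = -15

-15


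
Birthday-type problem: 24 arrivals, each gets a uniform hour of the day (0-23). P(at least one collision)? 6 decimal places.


P(all different) = prod((24-i)/24 for i=0..23) = 0.000000
P(at least one match) = 1 - 0.000000 = 1.000000

1.000000


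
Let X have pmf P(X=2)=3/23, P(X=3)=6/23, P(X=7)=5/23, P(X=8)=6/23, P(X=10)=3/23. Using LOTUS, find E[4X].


E[4X] = sum(g(x)*P(x))
= 8*3/23 + 12*6/23 + 28*5/23 + 32*6/23 + 40*3/23
= 548/23

548/23


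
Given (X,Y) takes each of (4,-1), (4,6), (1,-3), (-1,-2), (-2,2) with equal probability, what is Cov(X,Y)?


E[X]=6/5, E[Y]=2/5, E[XY]=3
Cov(X,Y) = E[XY] - E[X]E[Y] = 3 - 6/5*2/5 = 63/25

63/25


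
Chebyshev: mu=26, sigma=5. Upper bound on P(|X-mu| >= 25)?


k = 25/5 = 5
Chebyshev: P(|X-mu| >= k*sigma) <= 1/k^2 = 1/5^2 = 1/25

1/25


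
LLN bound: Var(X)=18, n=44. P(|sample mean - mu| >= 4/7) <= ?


Var(Xbar) = Var(X)/n = 18/44
Chebyshev: P(|Xbar-mu| >= 4/7) <= Var(Xbar)/(4/7)^2 = (9/22)/(16/49) = 441/352
Bound exceeds 1, so trivial bound: 1

1


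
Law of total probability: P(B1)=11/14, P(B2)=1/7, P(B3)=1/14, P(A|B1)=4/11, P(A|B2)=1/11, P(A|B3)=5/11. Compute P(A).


P(A) = P(A|B1)P(B1) + P(A|B2)P(B2) + P(A|B3)P(B3)
= 4/11*11/14 + 1/11*1/7 + 5/11*1/14
= 2/7 + 1/77 + 5/154 = 51/154

51/154


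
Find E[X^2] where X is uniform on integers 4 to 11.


E[X^2] = (1/8) * sum(x^2 for x=4..11)
= 492/8 = 123/2

123/2


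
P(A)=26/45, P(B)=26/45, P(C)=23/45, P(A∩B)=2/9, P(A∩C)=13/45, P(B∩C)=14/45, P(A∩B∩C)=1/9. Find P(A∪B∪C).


P(A∪B∪C) = P(A)+P(B)+P(C) - P(AB)-P(AC)-P(BC) + P(ABC)
= 26/45+26/45+23/45 - 2/9-13/45-14/45 + 1/9
= 43/45

43/45


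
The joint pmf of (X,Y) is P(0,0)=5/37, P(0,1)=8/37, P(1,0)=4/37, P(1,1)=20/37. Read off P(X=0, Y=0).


Read from table: P(X=0, Y=0) = 5/37

5/37


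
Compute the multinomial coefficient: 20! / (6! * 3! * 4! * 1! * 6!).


20! = 2432902008176640000
Denominator: 6!=720 * 3!=6 * 4!=24 * 1!=1 * 6!=720
Coefficient = 2432902008176640000 / 74649600 = 32590958400

32590958400


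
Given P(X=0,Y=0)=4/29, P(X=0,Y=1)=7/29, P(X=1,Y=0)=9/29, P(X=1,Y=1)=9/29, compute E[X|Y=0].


P(Y=0) = 13/29
E[X|Y=0] = (0*4 + 1*9)/13 = 9/13

9/13


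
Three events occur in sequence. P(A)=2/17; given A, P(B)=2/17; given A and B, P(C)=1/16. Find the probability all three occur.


P(A∩B∩C) = P(A) * P(B|A) * P(C|A∩B)
= 2/17 * 2/17 * 1/16
= 4/289 * 1/16 = 1/1156

1/1156


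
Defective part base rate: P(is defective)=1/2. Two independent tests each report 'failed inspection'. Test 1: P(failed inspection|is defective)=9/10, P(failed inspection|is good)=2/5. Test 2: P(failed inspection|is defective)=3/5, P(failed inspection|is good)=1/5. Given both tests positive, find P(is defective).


After test 1: P(+) = 9/10*1/2 + 2/5*1/2 = 13/20
P(B|+) = (9/20)/(13/20) = 9/13
After test 2 (use post1 as new prior): P(+) = 3/5*9/13 + 1/5*4/13 = 31/65
P(B|+,+) = (27/65)/(31/65) = 27/31

27/31


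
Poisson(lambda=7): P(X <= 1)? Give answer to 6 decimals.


P(X<=1) = e^(-7)*7^0/0! + e^(-7)*7^1/1!
≈ 0.0009118820 + 0.0063831738
= 0.0072950558
≈ 0.007295

0.007295


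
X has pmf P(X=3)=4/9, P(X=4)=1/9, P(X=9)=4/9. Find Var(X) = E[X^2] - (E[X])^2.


E[X] = 52/9, E[X^2] = 376/9
Var(X) = E[X^2] - (E[X])^2 = 376/9 - (52/9)^2 = 680/81

680/81


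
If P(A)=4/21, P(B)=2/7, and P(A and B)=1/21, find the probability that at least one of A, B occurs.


P(A∪B) = P(A) + P(B) - P(A∩B)
= 4/21 + 2/7 - 1/21 = 3/7

3/7


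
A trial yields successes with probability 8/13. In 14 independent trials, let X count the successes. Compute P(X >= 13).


P(X>=13) = P(X=13) + P(X=14)
= 38482906972160/3937376385699289 + 4398046511104/3937376385699289
= 3298534883328/302875106592253

3298534883328/302875106592253


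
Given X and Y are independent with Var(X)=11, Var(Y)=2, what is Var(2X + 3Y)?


Independence => Cov(X,Y)=0
Var(2X + 3Y) = 2^2*Var(X) + 3^2*Var(Y)
= 4*11 + 9*2 = 62

62


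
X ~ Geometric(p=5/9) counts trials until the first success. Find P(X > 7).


P(X > 7) = P(first 7 trials all fail) = (1-p)^7 = (4/9)^7 = 16384/4782969

16384/4782969


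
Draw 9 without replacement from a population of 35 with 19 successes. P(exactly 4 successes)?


P(X=4) = C(19,4)*C(16,5) / C(35,9)
= 3876*4368 / 70607460
= 16930368/70607460 = 11856/49445

11856/49445


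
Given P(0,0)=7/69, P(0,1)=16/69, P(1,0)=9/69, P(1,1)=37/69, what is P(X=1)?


P(X=1) = P(1,0)+P(1,1) = 9/69 + 37/69 = 46/69 = 2/3

2/3


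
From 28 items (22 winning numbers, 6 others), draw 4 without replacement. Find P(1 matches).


P(X=1) = C(22,1)*C(6,3) / C(28,4)
= 22*20 / 20475
= 440/20475 = 88/4095

88/4095


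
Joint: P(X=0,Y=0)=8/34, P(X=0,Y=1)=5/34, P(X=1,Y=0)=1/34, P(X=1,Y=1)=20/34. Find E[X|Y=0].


P(Y=0) = 9/34
E[X|Y=0] = (0*8 + 1*1)/9 = 1/9

1/9


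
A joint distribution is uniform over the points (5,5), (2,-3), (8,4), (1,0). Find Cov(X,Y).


E[X]=4, E[Y]=3/2, E[XY]=51/4
Cov(X,Y) = E[XY] - E[X]E[Y] = 51/4 - 4*3/2 = 27/4

27/4


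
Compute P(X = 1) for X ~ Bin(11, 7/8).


P(X=1) = C(11,1) * p^1 * (1-p)^10
= 11 * 7/8 * 1/1073741824
= 77/8589934592

77/8589934592


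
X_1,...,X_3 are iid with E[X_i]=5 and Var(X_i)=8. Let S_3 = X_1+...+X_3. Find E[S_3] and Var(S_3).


E[S_n] = n*mu = 3*5 = 15
Var(S_n) = n*sigma^2 = 3*8 = 24

E[S_3]=15, Var(S_3)=24


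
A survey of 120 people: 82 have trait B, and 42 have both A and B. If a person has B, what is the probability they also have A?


P(A|B) = P(A∩B)/P(B) = (42/120)/(82/120) = 42/82 = 21/41

21/41


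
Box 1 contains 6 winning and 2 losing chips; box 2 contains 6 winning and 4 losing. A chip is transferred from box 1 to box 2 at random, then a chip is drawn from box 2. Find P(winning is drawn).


P(transfer winning) = 6/8 = 3/4; P(transfer losing) = 1/4
If winning transferred: Urn II has 7 winning of 11, so P(winning|winning moved) = 7/11
If losing transferred: Urn II has 6 winning of 11, so P(winning|losing moved) = 6/11
By total probability: P(winning) = 3/4*7/11 + 1/4*6/11 = 27/44

27/44


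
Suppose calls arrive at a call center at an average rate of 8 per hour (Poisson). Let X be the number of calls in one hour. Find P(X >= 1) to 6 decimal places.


P(X>=1) = 1 - P(X<=0) = 1 - (e^(-8)*8^0/0!)
≈ 1 - 0.0003354626 = 0.9996645374
≈ 0.999665

0.999665


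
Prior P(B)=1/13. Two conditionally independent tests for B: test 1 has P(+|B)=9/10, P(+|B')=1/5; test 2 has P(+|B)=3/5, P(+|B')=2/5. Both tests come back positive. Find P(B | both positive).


After test 1: P(+) = 9/10*1/13 + 1/5*12/13 = 33/130
P(B|+) = (9/130)/(33/130) = 3/11
After test 2 (use post1 as new prior): P(+) = 3/5*3/11 + 2/5*8/11 = 5/11
P(B|+,+) = (9/55)/(5/11) = 9/25

9/25


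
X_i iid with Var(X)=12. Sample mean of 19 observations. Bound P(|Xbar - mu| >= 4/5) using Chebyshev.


Var(Xbar) = Var(X)/n = 12/19
Chebyshev: P(|Xbar-mu| >= 4/5) <= Var(Xbar)/(4/5)^2 = (12/19)/(16/25) = 75/76

75/76


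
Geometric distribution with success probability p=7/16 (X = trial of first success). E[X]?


For geometric (trials until first success), E[X] = 1/p = 1/(7/16) = 16/7

16/7


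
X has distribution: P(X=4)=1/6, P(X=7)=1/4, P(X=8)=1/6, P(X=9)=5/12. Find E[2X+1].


E[2X+1] = sum(g(x)*P(x))
= 9*1/6 + 15*1/4 + 17*1/6 + 19*5/12
= 16

16


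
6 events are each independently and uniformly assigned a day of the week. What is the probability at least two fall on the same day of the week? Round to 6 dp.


P(all different) = prod((7-i)/7 for i=0..5) = 0.042839
P(at least one match) = 1 - 0.042839 = 0.957161

0.957161


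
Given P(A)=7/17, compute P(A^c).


P(A') = 1 - P(A) = 1 - 7/17 = 10/17

10/17


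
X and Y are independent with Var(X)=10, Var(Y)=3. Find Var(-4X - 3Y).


Independence => Cov(X,Y)=0
Var(-4X - 3Y) = (-4)^2*Var(X) + (-3)^2*Var(Y)
= 16*10 + 9*3 = 187

187


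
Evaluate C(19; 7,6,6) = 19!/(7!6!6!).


19! = 121645100408832000
Denominator: 7!=5040 * 6!=720 * 6!=720
Coefficient = 121645100408832000 / 2612736000 = 46558512

46558512


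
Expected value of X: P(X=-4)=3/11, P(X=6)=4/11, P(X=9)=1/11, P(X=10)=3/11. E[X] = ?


E[X] = sum(x * P(x))
= -4*3/11 + 6*4/11 + 9*1/11 + 10*3/11
= 51/11

51/11


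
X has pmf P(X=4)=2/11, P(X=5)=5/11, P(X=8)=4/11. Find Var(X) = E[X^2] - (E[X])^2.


E[X] = 65/11, E[X^2] = 413/11
Var(X) = E[X^2] - (E[X])^2 = 413/11 - (65/11)^2 = 318/121

318/121


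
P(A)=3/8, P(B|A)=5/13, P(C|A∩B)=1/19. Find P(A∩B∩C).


P(A∩B∩C) = P(A) * P(B|A) * P(C|A∩B)
= 3/8 * 5/13 * 1/19
= 15/104 * 1/19 = 15/1976

15/1976


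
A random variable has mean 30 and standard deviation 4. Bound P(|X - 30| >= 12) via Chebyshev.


k = 12/4 = 3
Chebyshev: P(|X-mu| >= k*sigma) <= 1/k^2 = 1/3^2 = 1/9

1/9


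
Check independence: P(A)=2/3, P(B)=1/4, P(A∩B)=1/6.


P(A)*P(B) = 2/3*1/4 = 1/6
P(A∩B) = 1/6, which equals P(A)P(B), so independent

Yes, A and B are independent


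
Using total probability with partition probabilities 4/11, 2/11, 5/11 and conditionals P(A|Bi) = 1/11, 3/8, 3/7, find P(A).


P(A) = P(A|B1)P(B1) + P(A|B2)P(B2) + P(A|B3)P(B3)
= 1/11*4/11 + 3/8*2/11 + 3/7*5/11
= 4/121 + 3/44 + 15/77 = 1003/3388

1003/3388


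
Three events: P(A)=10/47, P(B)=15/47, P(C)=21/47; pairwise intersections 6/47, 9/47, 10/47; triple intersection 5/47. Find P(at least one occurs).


P(A∪B∪C) = P(A)+P(B)+P(C) - P(AB)-P(AC)-P(BC) + P(ABC)
= 10/47+15/47+21/47 - 6/47-9/47-10/47 + 5/47
= 26/47

26/47


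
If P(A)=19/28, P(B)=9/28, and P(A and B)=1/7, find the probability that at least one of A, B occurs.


P(A∪B) = P(A) + P(B) - P(A∩B)
= 19/28 + 9/28 - 1/7 = 6/7

6/7


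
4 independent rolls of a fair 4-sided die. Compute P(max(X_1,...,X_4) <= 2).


P(max <= 2) = P(all X_i <= 2) = (P(X_1 <= 2))^4
= (2/4)^4 = (1/2)^4 = 1/16

1/16


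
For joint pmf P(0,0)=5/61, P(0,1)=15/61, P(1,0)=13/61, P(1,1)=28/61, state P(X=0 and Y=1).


Read from table: P(X=0, Y=1) = 15/61

15/61


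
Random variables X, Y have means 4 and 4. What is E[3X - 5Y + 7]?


E[3X - 5Y + 7] = 3*E[X] - 5*E[Y] + 7
= (3)*(4) + (-5)*(4) + (7)
= 12 - 20 + 7 = -1

-1


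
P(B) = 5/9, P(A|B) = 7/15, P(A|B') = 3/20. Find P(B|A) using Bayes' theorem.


P(A) = P(A|B)P(B) + P(A|B')P(B') = 7/15*5/9 + 3/20*4/9 = 44/135
P(B|A) = P(A|B)P(B)/P(A) = (7/27)/(44/135) = 35/44

35/44


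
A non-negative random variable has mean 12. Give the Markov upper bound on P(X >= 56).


Markov: P(X >= a) <= E[X]/a
P(X >= 56) <= 12/56 = 3/14

3/14


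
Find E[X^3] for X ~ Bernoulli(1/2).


For Bernoulli: X in {0,1}
E[X^3] = 0^3*(1-1/2) + 1^3*1/2 = 1/2

1/2


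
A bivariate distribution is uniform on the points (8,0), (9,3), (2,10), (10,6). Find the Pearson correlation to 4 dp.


Cov(X,Y) = -7.6875, Var(X) = 9.6875, Var(Y) = 13.6875
rho = Cov/(sqrt(VarX)*sqrt(VarY)) = -0.6676

-0.6676


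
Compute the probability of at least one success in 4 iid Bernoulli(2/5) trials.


P(at least one) = 1 - P(none)
P(none) = (1 - 2/5)^4 = (3/5)^4 = 81/625
P(at least one) = 1 - 81/625 = 544/625

544/625


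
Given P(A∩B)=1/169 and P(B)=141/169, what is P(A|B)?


P(A|B) = P(A∩B)/P(B) = (1/169)/(141/169) = 1/141

1/141


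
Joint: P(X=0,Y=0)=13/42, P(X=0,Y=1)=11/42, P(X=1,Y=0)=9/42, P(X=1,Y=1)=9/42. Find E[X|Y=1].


P(Y=1) = 20/42
E[X|Y=1] = (0*11 + 1*9)/20 = 9/20

9/20


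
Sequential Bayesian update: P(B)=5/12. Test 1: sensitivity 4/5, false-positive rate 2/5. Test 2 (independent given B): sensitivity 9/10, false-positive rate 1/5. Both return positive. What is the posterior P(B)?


After test 1: P(+) = 4/5*5/12 + 2/5*7/12 = 17/30
P(B|+) = (1/3)/(17/30) = 10/17
After test 2 (use post1 as new prior): P(+) = 9/10*10/17 + 1/5*7/17 = 52/85
P(B|+,+) = (9/17)/(52/85) = 45/52

45/52


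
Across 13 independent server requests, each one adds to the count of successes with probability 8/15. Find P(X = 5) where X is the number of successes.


P(X=5) = C(13,5) * p^5 * (1-p)^8
= 1287 * 32768/759375 * 5764801/2562890625
= 27012842881024/216243896484375

27012842881024/216243896484375


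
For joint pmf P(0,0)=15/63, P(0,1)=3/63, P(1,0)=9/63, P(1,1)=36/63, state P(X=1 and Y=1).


Read from table: P(X=1, Y=1) = 36/63 = 4/7

4/7


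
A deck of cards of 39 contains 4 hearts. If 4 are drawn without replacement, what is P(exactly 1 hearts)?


P(X=1) = C(4,1)*C(35,3) / C(39,4)
= 4*6545 / 82251
= 26180/82251

26180/82251


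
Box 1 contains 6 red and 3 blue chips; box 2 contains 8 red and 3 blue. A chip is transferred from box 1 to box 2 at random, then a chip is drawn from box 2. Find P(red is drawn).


P(transfer red) = 6/9 = 2/3; P(transfer blue) = 1/3
If red transferred: Urn II has 9 red of 12, so P(red|red moved) = 3/4
If blue transferred: Urn II has 8 red of 12, so P(red|blue moved) = 2/3
By total probability: P(red) = 2/3*3/4 + 1/3*2/3 = 13/18

13/18


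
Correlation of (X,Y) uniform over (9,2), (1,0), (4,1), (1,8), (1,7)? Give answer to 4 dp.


Cov(X,Y) = -4.1200, Var(X) = 9.7600, Var(Y) = 10.6400
rho = Cov/(sqrt(VarX)*sqrt(VarY)) = -0.4043

-0.4043


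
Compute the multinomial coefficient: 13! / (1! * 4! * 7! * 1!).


13! = 6227020800
Denominator: 1!=1 * 4!=24 * 7!=5040 * 1!=1
Coefficient = 6227020800 / 120960 = 51480

51480


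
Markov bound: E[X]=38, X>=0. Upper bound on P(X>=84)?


Markov: P(X >= a) <= E[X]/a
P(X >= 84) <= 38/84 = 19/42

19/42


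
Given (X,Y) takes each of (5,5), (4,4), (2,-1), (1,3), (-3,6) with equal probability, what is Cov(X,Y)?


E[X]=9/5, E[Y]=17/5, E[XY]=24/5
Cov(X,Y) = E[XY] - E[X]E[Y] = 24/5 - 9/5*17/5 = -33/25

-33/25


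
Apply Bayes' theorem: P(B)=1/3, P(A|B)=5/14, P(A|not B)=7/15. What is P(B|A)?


P(A) = P(A|B)P(B) + P(A|B')P(B') = 5/14*1/3 + 7/15*2/3 = 271/630
P(B|A) = P(A|B)P(B)/P(A) = (5/42)/(271/630) = 75/271

75/271


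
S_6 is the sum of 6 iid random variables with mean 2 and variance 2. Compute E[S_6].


E[S_n] = n*E[X_1] = 6*2 = 12

12


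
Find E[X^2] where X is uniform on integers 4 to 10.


E[X^2] = (1/7) * sum(x^2 for x=4..10)
= 371/7 = 53

53


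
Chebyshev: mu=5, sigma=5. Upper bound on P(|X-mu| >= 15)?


k = 15/5 = 3
Chebyshev: P(|X-mu| >= k*sigma) <= 1/k^2 = 1/3^2 = 1/9

1/9


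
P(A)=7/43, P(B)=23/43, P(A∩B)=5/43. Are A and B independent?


P(A)*P(B) = 7/43*23/43 = 161/1849
P(A∩B) = 5/43 != 161/1849, so not independent

No, A and B are not independent


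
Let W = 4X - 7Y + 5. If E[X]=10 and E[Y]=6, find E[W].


E[4X - 7Y + 5] = 4*E[X] - 7*E[Y] + 5
= (4)*(10) + (-7)*(6) + (5)
= 40 - 42 + 5 = 3

3


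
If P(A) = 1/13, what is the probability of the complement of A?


P(A') = 1 - P(A) = 1 - 1/13 = 12/13

12/13


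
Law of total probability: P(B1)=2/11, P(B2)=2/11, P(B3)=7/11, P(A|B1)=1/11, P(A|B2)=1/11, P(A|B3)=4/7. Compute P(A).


P(A) = P(A|B1)P(B1) + P(A|B2)P(B2) + P(A|B3)P(B3)
= 1/11*2/11 + 1/11*2/11 + 4/7*7/11
= 2/121 + 2/121 + 4/11 = 48/121

48/121


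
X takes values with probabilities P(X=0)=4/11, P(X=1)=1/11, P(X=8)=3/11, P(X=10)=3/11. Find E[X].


E[X] = sum(x * P(x))
= 0*4/11 + 1*1/11 + 8*3/11 + 10*3/11
= 5

5


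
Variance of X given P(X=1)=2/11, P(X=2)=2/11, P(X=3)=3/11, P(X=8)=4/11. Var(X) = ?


E[X] = 47/11, E[X^2] = 293/11
Var(X) = E[X^2] - (E[X])^2 = 293/11 - (47/11)^2 = 1014/121

1014/121


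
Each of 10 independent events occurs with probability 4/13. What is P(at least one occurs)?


P(at least one) = 1 - P(none)
P(none) = (1 - 4/13)^10 = (9/13)^10 = 3486784401/137858491849
P(at least one) = 1 - 3486784401/137858491849 = 134371707448/137858491849

134371707448/137858491849


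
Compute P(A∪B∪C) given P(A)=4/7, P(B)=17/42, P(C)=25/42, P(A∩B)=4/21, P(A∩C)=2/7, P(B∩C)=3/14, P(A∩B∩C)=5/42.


P(A∪B∪C) = P(A)+P(B)+P(C) - P(AB)-P(AC)-P(BC) + P(ABC)
= 4/7+17/42+25/42 - 4/21-2/7-3/14 + 5/42
= 1

1


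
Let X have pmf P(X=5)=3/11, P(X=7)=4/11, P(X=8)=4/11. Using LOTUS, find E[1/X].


E[1/X] = sum(g(x)*P(x))
= 1/5*3/11 + 1/7*4/11 + 1/8*4/11
= 117/770

117/770


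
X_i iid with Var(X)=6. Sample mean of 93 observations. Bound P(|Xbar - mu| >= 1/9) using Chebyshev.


Var(Xbar) = Var(X)/n = 6/93
Chebyshev: P(|Xbar-mu| >= 1/9) <= Var(Xbar)/(1/9)^2 = (2/31)/(1/81) = 162/31
Bound exceeds 1, so trivial bound: 1

1


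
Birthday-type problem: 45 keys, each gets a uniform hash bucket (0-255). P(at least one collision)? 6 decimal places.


P(all different) = prod((256-i)/256 for i=0..44) = 0.016358
P(at least one match) = 1 - 0.016358 = 0.983642

0.983642


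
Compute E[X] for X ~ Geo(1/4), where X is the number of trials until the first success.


For geometric (trials until first success), E[X] = 1/p = 1/(1/4) = 4

4


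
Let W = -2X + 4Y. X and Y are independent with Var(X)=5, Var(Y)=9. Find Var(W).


Independence => Cov(X,Y)=0
Var(-2X + 4Y) = (-2)^2*Var(X) + 4^2*Var(Y)
= 4*5 + 16*9 = 164

164


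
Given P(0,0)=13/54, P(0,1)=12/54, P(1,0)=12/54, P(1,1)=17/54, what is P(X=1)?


P(X=1) = P(1,0)+P(1,1) = 12/54 + 17/54 = 29/54

29/54


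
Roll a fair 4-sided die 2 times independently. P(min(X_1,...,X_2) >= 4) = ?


P(min >= 4) = P(all X_i >= 4) = (P(X_1 >= 4))^2
= (1/4)^2 = 1/16

1/16


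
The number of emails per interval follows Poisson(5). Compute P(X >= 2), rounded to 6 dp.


P(X>=2) = 1 - P(X<=1) = 1 - (e^(-5)*5^0/0! + e^(-5)*5^1/1!)
≈ 1 - (0.0067379470 + 0.0336897350)
= 1 - 0.0404276820 = 0.9595723180
≈ 0.959572

0.959572


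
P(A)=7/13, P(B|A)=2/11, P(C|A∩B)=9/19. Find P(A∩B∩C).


P(A∩B∩C) = P(A) * P(B|A) * P(C|A∩B)
= 7/13 * 2/11 * 9/19
= 14/143 * 9/19 = 126/2717

126/2717


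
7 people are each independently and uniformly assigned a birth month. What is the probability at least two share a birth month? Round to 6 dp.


P(all different) = prod((12-i)/12 for i=0..6) = 0.111400
P(at least one match) = 1 - 0.111400 = 0.888600

0.888600


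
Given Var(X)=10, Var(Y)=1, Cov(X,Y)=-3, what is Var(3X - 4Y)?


Var(3X - 4Y) = 3^2*Var(X) + (-4)^2*Var(Y) + 2*3*(-4)*Cov(X,Y)
= 9*10 + 16*1 - 24*(-3)
= 90 + 16 + 72 = 178

178


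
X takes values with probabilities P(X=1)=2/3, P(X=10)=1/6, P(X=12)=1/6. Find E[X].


E[X] = sum(x * P(x))
= 1*2/3 + 10*1/6 + 12*1/6
= 13/3

13/3


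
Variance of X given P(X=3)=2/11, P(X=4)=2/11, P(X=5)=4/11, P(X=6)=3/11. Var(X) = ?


E[X] = 52/11, E[X^2] = 258/11
Var(X) = E[X^2] - (E[X])^2 = 258/11 - (52/11)^2 = 134/121

134/121


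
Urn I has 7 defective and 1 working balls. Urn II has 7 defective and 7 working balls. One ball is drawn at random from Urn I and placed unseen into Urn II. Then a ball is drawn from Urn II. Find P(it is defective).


P(transfer defective) = 7/8; P(transfer working) = 1/8
If defective transferred: Urn II has 8 defective of 15, so P(defective|defective moved) = 8/15
If working transferred: Urn II has 7 defective of 15, so P(defective|working moved) = 7/15
By total probability: P(defective) = 7/8*8/15 + 1/8*7/15 = 21/40

21/40


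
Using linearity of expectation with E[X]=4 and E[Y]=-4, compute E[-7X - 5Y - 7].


E[-7X - 5Y - 7] = -7*E[X] - 5*E[Y] - 7
= (-7)*(4) + (-5)*(-4) + (-7)
= -28 + 20 - 7 = -15

-15


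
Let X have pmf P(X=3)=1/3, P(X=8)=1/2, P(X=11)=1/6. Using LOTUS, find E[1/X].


E[1/X] = sum(g(x)*P(x))
= 1/3*1/3 + 1/8*1/2 + 1/11*1/6
= 299/1584

299/1584


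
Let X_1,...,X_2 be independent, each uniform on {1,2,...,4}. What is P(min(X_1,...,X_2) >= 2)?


P(min >= 2) = P(all X_i >= 2) = (P(X_1 >= 2))^2
= (3/4)^2 = 9/16

9/16


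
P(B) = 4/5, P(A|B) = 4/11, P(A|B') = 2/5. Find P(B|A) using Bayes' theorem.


P(A) = P(A|B)P(B) + P(A|B')P(B') = 4/11*4/5 + 2/5*1/5 = 102/275
P(B|A) = P(A|B)P(B)/P(A) = (16/55)/(102/275) = 40/51

40/51


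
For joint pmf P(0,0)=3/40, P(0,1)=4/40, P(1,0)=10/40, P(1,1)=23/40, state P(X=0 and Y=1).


Read from table: P(X=0, Y=1) = 4/40 = 1/10

1/10


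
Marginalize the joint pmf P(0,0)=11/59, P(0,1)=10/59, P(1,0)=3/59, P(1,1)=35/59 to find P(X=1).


P(X=1) = P(1,0)+P(1,1) = 3/59 + 35/59 = 38/59

38/59


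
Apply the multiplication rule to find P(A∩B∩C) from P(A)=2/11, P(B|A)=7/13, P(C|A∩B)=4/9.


P(A∩B∩C) = P(A) * P(B|A) * P(C|A∩B)
= 2/11 * 7/13 * 4/9
= 14/143 * 4/9 = 56/1287

56/1287


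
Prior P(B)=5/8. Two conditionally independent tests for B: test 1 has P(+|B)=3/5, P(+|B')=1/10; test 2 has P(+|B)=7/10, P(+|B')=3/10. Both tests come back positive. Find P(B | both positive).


After test 1: P(+) = 3/5*5/8 + 1/10*3/8 = 33/80
P(B|+) = (3/8)/(33/80) = 10/11
After test 2 (use post1 as new prior): P(+) = 7/10*10/11 + 3/10*1/11 = 73/110
P(B|+,+) = (7/11)/(73/110) = 70/73

70/73


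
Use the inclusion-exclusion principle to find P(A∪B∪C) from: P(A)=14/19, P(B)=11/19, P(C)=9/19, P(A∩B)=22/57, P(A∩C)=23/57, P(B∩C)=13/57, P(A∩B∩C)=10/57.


P(A∪B∪C) = P(A)+P(B)+P(C) - P(AB)-P(AC)-P(BC) + P(ABC)
= 14/19+11/19+9/19 - 22/57-23/57-13/57 + 10/57
= 18/19

18/19


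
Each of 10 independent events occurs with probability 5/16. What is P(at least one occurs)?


P(at least one) = 1 - P(none)
P(none) = (1 - 5/16)^10 = (11/16)^10 = 25937424601/1099511627776
P(at least one) = 1 - 25937424601/1099511627776 = 1073574203175/1099511627776

1073574203175/1099511627776


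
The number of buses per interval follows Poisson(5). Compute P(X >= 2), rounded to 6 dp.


P(X>=2) = 1 - P(X<=1) = 1 - (e^(-5)*5^0/0! + e^(-5)*5^1/1!)
≈ 1 - (0.0067379470 + 0.0336897350)
= 1 - 0.0404276820 = 0.9595723180
≈ 0.959572

0.959572


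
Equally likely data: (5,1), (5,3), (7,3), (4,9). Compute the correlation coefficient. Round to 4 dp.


Cov(X,Y) = -1.7500, Var(X) = 1.1875, Var(Y) = 9.0000
rho = Cov/(sqrt(VarX)*sqrt(VarY)) = -0.5353

-0.5353


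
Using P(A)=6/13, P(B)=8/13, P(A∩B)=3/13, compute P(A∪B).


P(A∪B) = P(A) + P(B) - P(A∩B)
= 6/13 + 8/13 - 3/13 = 11/13

11/13


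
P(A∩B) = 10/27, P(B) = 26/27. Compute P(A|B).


P(A|B) = P(A∩B)/P(B) = (10/27)/(26/27) = 10/26 = 5/13

5/13


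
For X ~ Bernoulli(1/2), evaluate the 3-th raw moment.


For Bernoulli: X in {0,1}
E[X^3] = 0^3*(1-1/2) + 1^3*1/2 = 1/2

1/2


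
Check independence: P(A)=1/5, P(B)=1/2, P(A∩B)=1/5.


P(A)*P(B) = 1/5*1/2 = 1/10
P(A∩B) = 1/5 != 1/10, so not independent

No, A and B are not independent


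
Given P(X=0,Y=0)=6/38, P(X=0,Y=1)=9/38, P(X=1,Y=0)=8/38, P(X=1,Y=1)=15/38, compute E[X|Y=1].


P(Y=1) = 24/38
E[X|Y=1] = (0*9 + 1*15)/24 = 15/24 = 5/8

5/8


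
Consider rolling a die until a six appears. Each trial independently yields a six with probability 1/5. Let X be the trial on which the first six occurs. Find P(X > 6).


P(X > 6) = P(first 6 trials all fail) = (1-p)^6 = (4/5)^6 = 4096/15625

4096/15625


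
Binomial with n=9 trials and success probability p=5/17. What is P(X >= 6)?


P(X>=6) = P(X=6) + P(X=7) + P(X=8) + P(X=9)
= 2268000000/118587876497 + 405000000/118587876497 + 42187500/118587876497 + 1953125/118587876497
= 2717140625/118587876497

2717140625/118587876497


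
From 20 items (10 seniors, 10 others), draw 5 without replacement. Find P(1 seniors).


P(X=1) = C(10,1)*C(10,4) / C(20,5)
= 10*210 / 15504
= 2100/15504 = 175/1292

175/1292


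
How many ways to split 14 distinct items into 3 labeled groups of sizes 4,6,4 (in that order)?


14! = 87178291200
Denominator: 4!=24 * 6!=720 * 4!=24
Coefficient = 87178291200 / 414720 = 210210

210210


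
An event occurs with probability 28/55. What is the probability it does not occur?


P(A') = 1 - P(A) = 1 - 28/55 = 27/55

27/55


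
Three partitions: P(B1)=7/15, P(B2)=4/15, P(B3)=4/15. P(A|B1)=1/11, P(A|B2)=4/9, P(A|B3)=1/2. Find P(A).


P(A) = P(A|B1)P(B1) + P(A|B2)P(B2) + P(A|B3)P(B3)
= 1/11*7/15 + 4/9*4/15 + 1/2*4/15
= 7/165 + 16/135 + 2/15 = 437/1485

437/1485


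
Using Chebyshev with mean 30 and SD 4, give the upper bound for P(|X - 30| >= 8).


k = 8/4 = 2
Chebyshev: P(|X-mu| >= k*sigma) <= 1/k^2 = 1/2^2 = 1/4

1/4


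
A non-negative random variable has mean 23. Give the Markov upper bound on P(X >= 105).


Markov: P(X >= a) <= E[X]/a
P(X >= 105) <= 23/105

23/105


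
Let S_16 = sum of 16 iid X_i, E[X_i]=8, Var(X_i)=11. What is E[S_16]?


E[S_n] = n*E[X_1] = 16*8 = 128

128


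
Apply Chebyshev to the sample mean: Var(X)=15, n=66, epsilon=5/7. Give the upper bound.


Var(Xbar) = Var(X)/n = 15/66
Chebyshev: P(|Xbar-mu| >= 5/7) <= Var(Xbar)/(5/7)^2 = (5/22)/(25/49) = 49/110

49/110


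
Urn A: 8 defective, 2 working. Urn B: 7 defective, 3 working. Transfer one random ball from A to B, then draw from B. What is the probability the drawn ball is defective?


P(transfer defective) = 8/10 = 4/5; P(transfer working) = 1/5
If defective transferred: Urn II has 8 defective of 11, so P(defective|defective moved) = 8/11
If working transferred: Urn II has 7 defective of 11, so P(defective|working moved) = 7/11
By total probability: P(defective) = 4/5*8/11 + 1/5*7/11 = 39/55

39/55


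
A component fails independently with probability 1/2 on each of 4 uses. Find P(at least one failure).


P(at least one) = 1 - P(none)
P(none) = (1 - 1/2)^4 = (1/2)^4 = 1/16
P(at least one) = 1 - 1/16 = 15/16

15/16


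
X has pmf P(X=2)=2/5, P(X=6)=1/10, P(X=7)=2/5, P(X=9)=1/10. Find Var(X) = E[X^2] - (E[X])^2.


E[X] = 51/10, E[X^2] = 329/10
Var(X) = E[X^2] - (E[X])^2 = 329/10 - (51/10)^2 = 689/100

689/100


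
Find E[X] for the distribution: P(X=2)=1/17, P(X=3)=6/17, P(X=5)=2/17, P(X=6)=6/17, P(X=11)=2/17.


E[X] = sum(x * P(x))
= 2*1/17 + 3*6/17 + 5*2/17 + 6*6/17 + 11*2/17
= 88/17

88/17


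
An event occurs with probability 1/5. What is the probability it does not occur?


P(A') = 1 - P(A) = 1 - 1/5 = 4/5

4/5


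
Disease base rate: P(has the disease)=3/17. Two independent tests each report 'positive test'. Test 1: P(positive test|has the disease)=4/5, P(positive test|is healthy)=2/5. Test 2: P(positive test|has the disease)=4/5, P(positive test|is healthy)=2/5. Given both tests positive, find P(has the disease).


After test 1: P(+) = 4/5*3/17 + 2/5*14/17 = 8/17
P(B|+) = (12/85)/(8/17) = 3/10
After test 2 (use post1 as new prior): P(+) = 4/5*3/10 + 2/5*7/10 = 13/25
P(B|+,+) = (6/25)/(13/25) = 6/13

6/13


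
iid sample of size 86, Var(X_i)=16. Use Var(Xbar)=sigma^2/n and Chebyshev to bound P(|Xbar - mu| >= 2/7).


Var(Xbar) = Var(X)/n = 16/86
Chebyshev: P(|Xbar-mu| >= 2/7) <= Var(Xbar)/(2/7)^2 = (8/43)/(4/49) = 98/43
Bound exceeds 1, so trivial bound: 1

1


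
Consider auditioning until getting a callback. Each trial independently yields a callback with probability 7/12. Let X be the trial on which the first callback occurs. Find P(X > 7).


P(X > 7) = P(first 7 trials all fail) = (1-p)^7 = (5/12)^7 = 78125/35831808

78125/35831808


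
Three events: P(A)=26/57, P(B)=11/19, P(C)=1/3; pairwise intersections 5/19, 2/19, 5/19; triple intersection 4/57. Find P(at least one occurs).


P(A∪B∪C) = P(A)+P(B)+P(C) - P(AB)-P(AC)-P(BC) + P(ABC)
= 26/57+11/19+1/3 - 5/19-2/19-5/19 + 4/57
= 46/57

46/57


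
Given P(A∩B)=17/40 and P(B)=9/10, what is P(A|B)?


P(A|B) = P(A∩B)/P(B) = (68/160)/(144/160) = 68/144 = 17/36

17/36


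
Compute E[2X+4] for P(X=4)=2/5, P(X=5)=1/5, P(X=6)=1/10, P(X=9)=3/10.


E[2X+4] = sum(g(x)*P(x))
= 12*2/5 + 14*1/5 + 16*1/10 + 22*3/10
= 79/5

79/5


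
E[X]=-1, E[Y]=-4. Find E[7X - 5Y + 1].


E[7X - 5Y + 1] = 7*E[X] - 5*E[Y] + 1
= (7)*(-1) + (-5)*(-4) + (1)
= -7 + 20 + 1 = 14

14


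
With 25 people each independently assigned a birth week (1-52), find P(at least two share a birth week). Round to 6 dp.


P(all different) = prod((52-i)/52 for i=0..24) = 0.000932
P(at least one match) = 1 - 0.000932 = 0.999068

0.999068


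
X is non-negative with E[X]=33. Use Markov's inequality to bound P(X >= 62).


Markov: P(X >= a) <= E[X]/a
P(X >= 62) <= 33/62

33/62


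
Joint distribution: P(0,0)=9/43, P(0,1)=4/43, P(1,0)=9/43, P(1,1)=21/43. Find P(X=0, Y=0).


Read from table: P(X=0, Y=0) = 9/43

9/43


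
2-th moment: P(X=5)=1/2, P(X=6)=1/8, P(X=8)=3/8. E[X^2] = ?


E[X^2] = sum(x^2 * P(x))
= 25*1/2 + 36*1/8 + 64*3/8
= 41

41


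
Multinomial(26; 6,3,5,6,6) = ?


26! = 403291461126605635584000000
Denominator: 6!=720 * 3!=6 * 5!=120 * 6!=720 * 6!=720
Coefficient = 403291461126605635584000000 / 268738560000 = 1500683270486400

1500683270486400


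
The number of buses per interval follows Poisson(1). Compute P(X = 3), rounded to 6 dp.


P(X=3) = e^(-1) * 1^3 / 3!
≈ 0.3678794412 * 1 / 6
≈ 0.061313

0.061313


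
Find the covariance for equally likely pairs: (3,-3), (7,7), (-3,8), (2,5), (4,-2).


E[X]=13/5, E[Y]=3, E[XY]=18/5
Cov(X,Y) = E[XY] - E[X]E[Y] = 18/5 - 13/5*3 = -21/5

-21/5


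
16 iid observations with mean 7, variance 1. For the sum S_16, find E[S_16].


E[S_n] = n*E[X_1] = 16*7 = 112

112


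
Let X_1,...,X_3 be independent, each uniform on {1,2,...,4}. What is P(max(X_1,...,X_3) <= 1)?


P(max <= 1) = P(all X_i <= 1) = (P(X_1 <= 1))^3
= (1/4)^3 = 1/64

1/64


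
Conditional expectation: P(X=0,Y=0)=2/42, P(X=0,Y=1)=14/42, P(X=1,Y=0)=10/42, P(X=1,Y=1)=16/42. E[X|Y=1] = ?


P(Y=1) = 30/42
E[X|Y=1] = (0*14 + 1*16)/30 = 16/30 = 8/15

8/15


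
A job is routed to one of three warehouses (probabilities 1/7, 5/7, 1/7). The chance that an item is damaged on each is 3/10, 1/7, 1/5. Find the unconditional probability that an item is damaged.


P(A) = P(A|B1)P(B1) + P(A|B2)P(B2) + P(A|B3)P(B3)
= 3/10*1/7 + 1/7*5/7 + 1/5*1/7
= 3/70 + 5/49 + 1/35 = 17/98

17/98


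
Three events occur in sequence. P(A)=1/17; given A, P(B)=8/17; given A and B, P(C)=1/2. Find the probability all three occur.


P(A∩B∩C) = P(A) * P(B|A) * P(C|A∩B)
= 1/17 * 8/17 * 1/2
= 8/289 * 1/2 = 4/289

4/289


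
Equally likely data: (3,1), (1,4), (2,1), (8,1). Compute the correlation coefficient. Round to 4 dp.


Cov(X,Y) = -1.8750, Var(X) = 7.2500, Var(Y) = 1.6875
rho = Cov/(sqrt(VarX)*sqrt(VarY)) = -0.5361

-0.5361


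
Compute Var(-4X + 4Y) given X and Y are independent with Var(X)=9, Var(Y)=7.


Independence => Cov(X,Y)=0
Var(-4X + 4Y) = (-4)^2*Var(X) + 4^2*Var(Y)
= 16*9 + 16*7 = 256

256


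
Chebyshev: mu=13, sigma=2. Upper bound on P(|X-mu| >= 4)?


k = 4/2 = 2
Chebyshev: P(|X-mu| >= k*sigma) <= 1/k^2 = 1/2^2 = 1/4

1/4


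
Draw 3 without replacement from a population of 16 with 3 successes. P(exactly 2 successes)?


P(X=2) = C(3,2)*C(13,1) / C(16,3)
= 3*13 / 560
= 39/560

39/560


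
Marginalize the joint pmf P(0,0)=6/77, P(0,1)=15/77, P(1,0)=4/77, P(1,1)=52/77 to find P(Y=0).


P(Y=0) = P(0,0)+P(1,0) = 6/77 + 4/77 = 10/77

10/77
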